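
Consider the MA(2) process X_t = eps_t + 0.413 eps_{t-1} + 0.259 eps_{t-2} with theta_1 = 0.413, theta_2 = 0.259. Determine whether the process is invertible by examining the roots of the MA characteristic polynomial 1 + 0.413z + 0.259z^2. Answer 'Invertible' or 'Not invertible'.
\text{Invertible}

The MA(q) characteristic polynomial is P(z) = 1 + 0.413z + 0.259z^2.
Invertibility requires all roots to lie outside the unit circle, i.e. |z| > 1 for every root.
Set 1 + (0.413) z + (0.259) z^2 = 0, i.e. a z^2 + b z + c = 0 with a = 0.259, b = 0.413, c = 1.
Discriminant D = b^2 - 4ac = (0.413)^2 - 4*(0.259)*1 = 0.170569 - (1.036) = -0.865431.
D < 0, so the roots are the complex-conjugate pair z = (-b +/- i sqrt(-D)) / (2a) = -0.7973 +/- 1.7959i.
For a conjugate pair |z|^2 = z * conj(z) = (product of roots) = c/a = 1/(0.259) = 3.861004, so |z| = sqrt(3.861004) = 1.9649 for both roots.
Moduli of all roots: 1.9649, 1.9649.
All moduli strictly greater than 1? Yes.
Verdict: Invertible.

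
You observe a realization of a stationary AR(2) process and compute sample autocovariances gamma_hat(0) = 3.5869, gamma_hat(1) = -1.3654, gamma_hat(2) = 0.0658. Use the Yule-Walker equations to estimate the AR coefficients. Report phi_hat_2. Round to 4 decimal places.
\hat\phi_{2} = -0.1480

The Yule-Walker equations for an AR(p) process read, in matrix form,
  Gamma_p phi = r_p,   with   (Gamma_p)_{ij} = gamma(|i - j|),
                       (r_p)_i = gamma(i),   i,j = 1..p.
Substitute the sample gammas (Toeplitz matrix and right-hand side of size 2):
  Gamma_p = [[3.5869, -1.3654], [-1.3654, 3.5869]]
  r_p     = [-1.3654, 0.0658]
Written out:
  3.5869 phi_1 - 1.3654 phi_2 = -1.3654
  -1.3654 phi_1 + 3.5869 phi_2 = 0.0658
Solve by Cramer's rule:
  det = gamma(0)^2 - gamma(1)^2 = (3.5869)^2 - (-1.3654)^2 = 12.86585161 - 1.86431716 = 11.00153445
  phi_hat_1 = [gamma(1) gamma(0) - gamma(1) gamma(2)] / det = [(-1.3654)(3.5869) - (-1.3654)(0.0658)] / 11.00153445 = -4.80770994 / 11.00153445 = -0.437
  phi_hat_2 = [gamma(0) gamma(2) - gamma(1)^2] / det = [(3.5869)(0.0658) - (-1.3654)^2] / 11.00153445 = -1.62829914 / 11.00153445 = -0.148
So phi_hat = [-0.4370, -0.1480].
Therefore phi_hat_2 = -0.1480.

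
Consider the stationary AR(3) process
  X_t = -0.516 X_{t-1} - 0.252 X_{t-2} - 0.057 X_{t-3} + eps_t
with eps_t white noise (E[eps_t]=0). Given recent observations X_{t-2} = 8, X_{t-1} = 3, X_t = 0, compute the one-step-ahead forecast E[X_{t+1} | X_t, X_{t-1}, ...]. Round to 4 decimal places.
E[X_{t+1} \mid \mathcal F_t] = -1.2120

For an AR(p) model X_t = c + sum_i phi_i X_{t-i} + eps_t, the
one-step-ahead conditional mean is
  E[X_{t+1} | X_t, ...] = c + sum_i phi_i X_{t+1-i}.
Substitute known values:
  E[X_{t+1} | ...] = (-0.516) * (0) + (-0.252) * (3) + (-0.057) * (8)
                   = -1.2120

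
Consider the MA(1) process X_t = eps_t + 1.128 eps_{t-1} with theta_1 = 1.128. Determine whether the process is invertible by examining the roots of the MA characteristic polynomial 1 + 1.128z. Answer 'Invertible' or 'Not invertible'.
\text{Not invertible}

The MA(q) characteristic polynomial is P(z) = 1 + 1.128z.
Invertibility requires all roots to lie outside the unit circle, i.e. |z| > 1 for every root.
This is linear in z: 1 + (1.128) z = 0  =>  z = -1/(1.128) = -0.886525,  |z| = 0.886525.
Moduli of all roots: 0.8865.
All moduli strictly greater than 1? No.
Verdict: Not invertible.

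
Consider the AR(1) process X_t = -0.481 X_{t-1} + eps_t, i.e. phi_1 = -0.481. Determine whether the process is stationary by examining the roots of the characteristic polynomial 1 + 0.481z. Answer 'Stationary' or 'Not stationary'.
\text{Stationary}

The AR(p) characteristic polynomial is P(z) = 1 + 0.481z.
Stationarity requires all roots to lie outside the unit circle, i.e. |z| > 1 for every root.
This is linear in z: 1 + (0.481) z = 0  =>  z = -1/(0.481) = -2.079002,  |z| = 2.079002.
Moduli of all roots: 2.0790.
All moduli strictly greater than 1? Yes.
Verdict: Stationary.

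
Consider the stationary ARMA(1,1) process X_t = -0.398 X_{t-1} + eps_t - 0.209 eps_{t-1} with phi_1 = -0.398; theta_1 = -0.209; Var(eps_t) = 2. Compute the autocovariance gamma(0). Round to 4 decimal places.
\gamma(0) = 2.8756

Multiply the model equation by X_{t-k} and take expectations. With theta_0 = psi_0 = 1 and psi_j the MA(infinity) weights, this gives
  gamma(k) - sum_i phi_i gamma(k-i) = c_k,
  c_k = sigma^2 * sum_{j=k..q} theta_j psi_{j-k}   (c_k = 0 for k > q),
using gamma(-m) = gamma(m).
psi-weights needed (psi_j = theta_j + sum_i phi_i psi_{j-i}):
  psi_1 = theta_1 + phi_1 = -0.209 + (-0.398) = -0.607
Right-hand sides:
  c_0 = sigma^2 (1 + theta_1 psi_1) = 2 * (1 + (-0.209)(-0.607)) = 2 * 1.126863 = 2.253726
  c_1 = sigma^2 theta_1 = 2 * (-0.209) = -0.418
  c_2 = 0
Equations for k = 0 and k = 1 (AR order 1):
  gamma(0) = phi_1 gamma(1) + c_0
  gamma(1) = phi_1 gamma(0) + c_1
Substituting the second into the first: gamma(0) (1 - phi_1^2) = c_0 + phi_1 c_1, so
  gamma(0) = (c_0 + phi_1 c_1) / (1 - phi_1^2) = (2.253726 + (-0.398)(-0.418)) / (1 - (-0.398)^2) = 2.42009 / 0.841596 = 2.875596.
Therefore gamma(0) = 2.8756 (to 4 decimal places).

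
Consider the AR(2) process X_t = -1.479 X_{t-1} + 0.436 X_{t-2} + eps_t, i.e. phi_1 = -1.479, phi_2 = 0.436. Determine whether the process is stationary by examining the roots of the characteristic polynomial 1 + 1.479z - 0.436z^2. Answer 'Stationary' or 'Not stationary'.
\text{Not stationary}

The AR(p) characteristic polynomial is P(z) = 1 + 1.479z - 0.436z^2.
Stationarity requires all roots to lie outside the unit circle, i.e. |z| > 1 for every root.
Set 1 + (1.479) z + (-0.436) z^2 = 0, i.e. a z^2 + b z + c = 0 with a = -0.436, b = 1.479, c = 1.
Discriminant D = b^2 - 4ac = (1.479)^2 - 4*(-0.436)*1 = 2.187441 - (-1.744) = 3.931441.
D >= 0, so the roots are real: z = (-b +/- sqrt(D)) / (2a) = (-1.479 +/- 1.982786) / (-0.872).
  z_1 = (-1.479 + 1.982786) / (-0.872) = -0.5777,   |z_1| = 0.5777.
  z_2 = (-1.479 - 1.982786) / (-0.872) = 3.9699,   |z_2| = 3.9699.
Moduli of all roots: 0.5777, 3.9699.
All moduli strictly greater than 1? No.
Verdict: Not stationary.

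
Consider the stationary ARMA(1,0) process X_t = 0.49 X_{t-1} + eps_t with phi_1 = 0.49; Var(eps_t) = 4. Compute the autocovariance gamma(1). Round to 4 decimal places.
\gamma(1) = 2.5793

Multiply the model equation by X_{t-k} and take expectations. With theta_0 = psi_0 = 1 and psi_j the MA(infinity) weights, this gives
  gamma(k) - sum_i phi_i gamma(k-i) = c_k,
  c_k = sigma^2 * sum_{j=k..q} theta_j psi_{j-k}   (c_k = 0 for k > q),
using gamma(-m) = gamma(m).
Pure AR (q = 0): c_0 = sigma^2 = 4, c_k = 0 for k >= 1.
Equations for k = 0 and k = 1 (AR order 1):
  gamma(0) = phi_1 gamma(1) + c_0
  gamma(1) = phi_1 gamma(0) + c_1
Substituting the second into the first: gamma(0) (1 - phi_1^2) = c_0 + phi_1 c_1, so
  gamma(0) = c_0 / (1 - phi_1^2) = 4 / (1 - (0.49)^2) = 4 / 0.7599 = 5.263851.
  gamma(1) = phi_1 gamma(0) = (0.49)(5.263851) = 2.579287.
Therefore gamma(1) = 2.5793 (to 4 decimal places).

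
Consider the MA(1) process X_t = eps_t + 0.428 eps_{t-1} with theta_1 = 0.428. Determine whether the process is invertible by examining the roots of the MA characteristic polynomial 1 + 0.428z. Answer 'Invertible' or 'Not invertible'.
\text{Invertible}

The MA(q) characteristic polynomial is P(z) = 1 + 0.428z.
Invertibility requires all roots to lie outside the unit circle, i.e. |z| > 1 for every root.
This is linear in z: 1 + (0.428) z = 0  =>  z = -1/(0.428) = -2.336449,  |z| = 2.336449.
Moduli of all roots: 2.3364.
All moduli strictly greater than 1? Yes.
Verdict: Invertible.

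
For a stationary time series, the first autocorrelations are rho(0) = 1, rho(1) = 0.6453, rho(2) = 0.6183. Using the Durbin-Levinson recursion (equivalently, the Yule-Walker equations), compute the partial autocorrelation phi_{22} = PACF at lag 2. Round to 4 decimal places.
\phi_{22} = 0.3459

The PACF at lag k is phi_{kk}, the last component of the solution
to the Yule-Walker system G_k phi = r_k where
  (G_k)_{ij} = rho(|i - j|), (r_k)_i = rho(i), i,j = 1..k.
Equivalently, Durbin-Levinson gives phi_{kk} iteratively:
  phi_{11} = rho(1)
  phi_{kk} = [rho(k) - sum_{j=1..k-1} phi_{k-1,j} rho(k-j)]
            / [1 - sum_{j=1..k-1} phi_{k-1,j} rho(j)],
  phi_{k,j} = phi_{k-1,j} - phi_{kk} phi_{k-1,k-j},  j = 1..k-1.
Step k = 1:
  phi_11 = rho(1) = 0.6453.
Step k = 2:
  phi_22 = [rho(2) - phi_11 rho(1)] / [1 - phi_11 rho(1)] = [0.6183 - (0.6453)(0.6453)] / [1 - (0.6453)(0.6453)]
         = 0.20188791 / 0.58358791 = 0.3459.
Therefore phi_{22} = 0.3459.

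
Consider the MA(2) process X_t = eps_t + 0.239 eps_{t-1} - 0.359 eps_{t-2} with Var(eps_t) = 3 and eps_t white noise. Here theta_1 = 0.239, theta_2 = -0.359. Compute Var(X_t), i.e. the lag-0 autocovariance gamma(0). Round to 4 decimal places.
\gamma(0) = 3.5580

For an MA(q) process X_t = eps_t + sum_i theta_i eps_{t-i} with
Var(eps_t) = sigma^2, the variance is
  gamma(0) = sigma^2 * (1 + sum_i theta_i^2).
  sum_i theta_i^2 = (0.239)^2 + (-0.359)^2 = 0.057121 + 0.128881 = 0.186002.
  gamma(0) = 3 * (1 + 0.186002) = 3 * 1.186002 = 3.558006, which rounds to 3.5580.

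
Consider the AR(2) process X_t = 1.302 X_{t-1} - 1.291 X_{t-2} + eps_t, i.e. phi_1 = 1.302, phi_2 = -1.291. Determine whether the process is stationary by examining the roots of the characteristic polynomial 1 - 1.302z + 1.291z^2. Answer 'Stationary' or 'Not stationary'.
\text{Not stationary}

The AR(p) characteristic polynomial is P(z) = 1 - 1.302z + 1.291z^2.
Stationarity requires all roots to lie outside the unit circle, i.e. |z| > 1 for every root.
Set 1 + (-1.302) z + (1.291) z^2 = 0, i.e. a z^2 + b z + c = 0 with a = 1.291, b = -1.302, c = 1.
Discriminant D = b^2 - 4ac = (-1.302)^2 - 4*(1.291)*1 = 1.695204 - (5.164) = -3.468796.
D < 0, so the roots are the complex-conjugate pair z = (-b +/- i sqrt(-D)) / (2a) = 0.5043 +/- 0.7213i.
For a conjugate pair |z|^2 = z * conj(z) = (product of roots) = c/a = 1/(1.291) = 0.774593, so |z| = sqrt(0.774593) = 0.8801 for both roots.
Moduli of all roots: 0.8801, 0.8801.
All moduli strictly greater than 1? No.
Verdict: Not stationary.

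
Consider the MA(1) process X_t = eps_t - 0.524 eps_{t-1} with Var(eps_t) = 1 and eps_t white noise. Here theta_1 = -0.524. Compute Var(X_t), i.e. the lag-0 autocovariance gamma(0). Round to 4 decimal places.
\gamma(0) = 1.2746

For an MA(q) process X_t = eps_t + sum_i theta_i eps_{t-i} with
Var(eps_t) = sigma^2, the variance is
  gamma(0) = sigma^2 * (1 + sum_i theta_i^2).
  sum_i theta_i^2 = (-0.524)^2 = 0.274576.
  gamma(0) = 1 * (1 + 0.274576) = 1 * 1.274576 = 1.274576, which rounds to 1.2746.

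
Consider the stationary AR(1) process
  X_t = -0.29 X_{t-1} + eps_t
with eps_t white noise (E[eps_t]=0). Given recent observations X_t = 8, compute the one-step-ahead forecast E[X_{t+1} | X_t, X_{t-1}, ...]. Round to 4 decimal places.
E[X_{t+1} \mid \mathcal F_t] = -2.3200

For an AR(p) model X_t = c + sum_i phi_i X_{t-i} + eps_t, the
one-step-ahead conditional mean is
  E[X_{t+1} | X_t, ...] = c + sum_i phi_i X_{t+1-i}.
Substitute known values:
  E[X_{t+1} | ...] = (-0.29) * (8)
                   = -2.3200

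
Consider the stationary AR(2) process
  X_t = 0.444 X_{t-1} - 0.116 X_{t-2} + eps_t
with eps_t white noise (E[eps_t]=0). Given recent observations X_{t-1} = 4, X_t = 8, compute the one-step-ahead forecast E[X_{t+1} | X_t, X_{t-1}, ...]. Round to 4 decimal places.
E[X_{t+1} \mid \mathcal F_t] = 3.0880

For an AR(p) model X_t = c + sum_i phi_i X_{t-i} + eps_t, the
one-step-ahead conditional mean is
  E[X_{t+1} | X_t, ...] = c + sum_i phi_i X_{t+1-i}.
Substitute known values:
  E[X_{t+1} | ...] = (0.444) * (8) + (-0.116) * (4)
                   = 3.0880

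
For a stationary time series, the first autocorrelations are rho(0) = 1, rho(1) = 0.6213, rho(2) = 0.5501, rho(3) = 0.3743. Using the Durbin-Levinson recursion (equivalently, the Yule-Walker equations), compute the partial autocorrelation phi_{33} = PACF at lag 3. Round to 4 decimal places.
\phi_{33} = -0.0740

The PACF at lag k is phi_{kk}, the last component of the solution
to the Yule-Walker system G_k phi = r_k where
  (G_k)_{ij} = rho(|i - j|), (r_k)_i = rho(i), i,j = 1..k.
Equivalently, Durbin-Levinson gives phi_{kk} iteratively:
  phi_{11} = rho(1)
  phi_{kk} = [rho(k) - sum_{j=1..k-1} phi_{k-1,j} rho(k-j)]
            / [1 - sum_{j=1..k-1} phi_{k-1,j} rho(j)],
  phi_{k,j} = phi_{k-1,j} - phi_{kk} phi_{k-1,k-j},  j = 1..k-1.
Step k = 1:
  phi_11 = rho(1) = 0.6213.
Step k = 2:
  phi_22 = [rho(2) - phi_11 rho(1)] / [1 - phi_11 rho(1)] = [0.5501 - (0.6213)(0.6213)] / [1 - (0.6213)(0.6213)]
         = 0.16408631 / 0.61398631 = 0.267248.
  Update: phi_21 = phi_11 - phi_22 phi_11 = 0.6213 - (0.267248)(0.6213) = 0.455259.
Step k = 3:
  phi_33 = [rho(3) - phi_21 rho(2) - phi_22 rho(1)] / [1 - phi_21 rho(1) - phi_22 rho(2)]
    numerator   = 0.3743 - (0.455259)(0.5501) - (0.267248)(0.6213) = -0.04217892
    denominator = 1 - (0.455259)(0.6213) - (0.267248)(0.5501) = 0.57013465
  phi_33 = -0.04217892 / 0.57013465 = -0.074.
Therefore phi_{33} = -0.0740.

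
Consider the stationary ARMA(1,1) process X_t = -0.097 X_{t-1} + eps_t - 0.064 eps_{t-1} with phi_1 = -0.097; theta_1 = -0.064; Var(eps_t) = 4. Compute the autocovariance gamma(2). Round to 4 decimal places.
\gamma(2) = 0.0635

Multiply the model equation by X_{t-k} and take expectations. With theta_0 = psi_0 = 1 and psi_j the MA(infinity) weights, this gives
  gamma(k) - sum_i phi_i gamma(k-i) = c_k,
  c_k = sigma^2 * sum_{j=k..q} theta_j psi_{j-k}   (c_k = 0 for k > q),
using gamma(-m) = gamma(m).
psi-weights needed (psi_j = theta_j + sum_i phi_i psi_{j-i}):
  psi_1 = theta_1 + phi_1 = -0.064 + (-0.097) = -0.161
Right-hand sides:
  c_0 = sigma^2 (1 + theta_1 psi_1) = 4 * (1 + (-0.064)(-0.161)) = 4 * 1.010304 = 4.041216
  c_1 = sigma^2 theta_1 = 4 * (-0.064) = -0.256
  c_2 = 0
Equations for k = 0 and k = 1 (AR order 1):
  gamma(0) = phi_1 gamma(1) + c_0
  gamma(1) = phi_1 gamma(0) + c_1
Substituting the second into the first: gamma(0) (1 - phi_1^2) = c_0 + phi_1 c_1, so
  gamma(0) = (c_0 + phi_1 c_1) / (1 - phi_1^2) = (4.041216 + (-0.097)(-0.256)) / (1 - (-0.097)^2) = 4.066048 / 0.990591 = 4.104669.
  gamma(1) = phi_1 gamma(0) + c_1 = (-0.097)(4.104669) + (-0.256) = -0.654153.
For k = 2 (> q): gamma(2) = phi_1 gamma(1) = (-0.097)(-0.654153) = 0.063453.
Therefore gamma(2) = 0.0635 (to 4 decimal places).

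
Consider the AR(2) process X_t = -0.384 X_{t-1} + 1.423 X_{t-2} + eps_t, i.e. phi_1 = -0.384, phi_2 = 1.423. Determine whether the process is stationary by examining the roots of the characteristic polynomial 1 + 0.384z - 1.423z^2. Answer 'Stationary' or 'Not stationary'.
\text{Not stationary}

The AR(p) characteristic polynomial is P(z) = 1 + 0.384z - 1.423z^2.
Stationarity requires all roots to lie outside the unit circle, i.e. |z| > 1 for every root.
Set 1 + (0.384) z + (-1.423) z^2 = 0, i.e. a z^2 + b z + c = 0 with a = -1.423, b = 0.384, c = 1.
Discriminant D = b^2 - 4ac = (0.384)^2 - 4*(-1.423)*1 = 0.147456 - (-5.692) = 5.839456.
D >= 0, so the roots are real: z = (-b +/- sqrt(D)) / (2a) = (-0.384 +/- 2.416497) / (-2.846).
  z_1 = (-0.384 + 2.416497) / (-2.846) = -0.7142,   |z_1| = 0.7142.
  z_2 = (-0.384 - 2.416497) / (-2.846) = 0.984,   |z_2| = 0.984.
Moduli of all roots: 0.7142, 0.9840.
All moduli strictly greater than 1? No.
Verdict: Not stationary.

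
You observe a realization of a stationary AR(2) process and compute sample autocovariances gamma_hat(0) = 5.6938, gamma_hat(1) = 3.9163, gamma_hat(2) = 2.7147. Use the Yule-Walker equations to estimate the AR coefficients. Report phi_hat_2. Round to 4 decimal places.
\hat\phi_{2} = 0.0070

The Yule-Walker equations for an AR(p) process read, in matrix form,
  Gamma_p phi = r_p,   with   (Gamma_p)_{ij} = gamma(|i - j|),
                       (r_p)_i = gamma(i),   i,j = 1..p.
Substitute the sample gammas (Toeplitz matrix and right-hand side of size 2):
  Gamma_p = [[5.6938, 3.9163], [3.9163, 5.6938]]
  r_p     = [3.9163, 2.7147]
Written out:
  5.6938 phi_1 + 3.9163 phi_2 = 3.9163
  3.9163 phi_1 + 5.6938 phi_2 = 2.7147
Solve by Cramer's rule:
  det = gamma(0)^2 - gamma(1)^2 = (5.6938)^2 - (3.9163)^2 = 32.41935844 - 15.33740569 = 17.08195275
  phi_hat_1 = [gamma(1) gamma(0) - gamma(1) gamma(2)] / det = [(3.9163)(5.6938) - (3.9163)(2.7147)] / 17.08195275 = 11.66704933 / 17.08195275 = 0.683
  phi_hat_2 = [gamma(0) gamma(2) - gamma(1)^2] / det = [(5.6938)(2.7147) - (3.9163)^2] / 17.08195275 = 0.11955317 / 17.08195275 = 0.007
So phi_hat = [0.6830, 0.0070].
Therefore phi_hat_2 = 0.0070.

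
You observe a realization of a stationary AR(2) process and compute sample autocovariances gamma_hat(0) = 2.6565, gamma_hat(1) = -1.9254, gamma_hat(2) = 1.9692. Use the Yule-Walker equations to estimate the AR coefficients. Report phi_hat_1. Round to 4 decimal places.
\hat\phi_{1} = -0.3950

The Yule-Walker equations for an AR(p) process read, in matrix form,
  Gamma_p phi = r_p,   with   (Gamma_p)_{ij} = gamma(|i - j|),
                       (r_p)_i = gamma(i),   i,j = 1..p.
Substitute the sample gammas (Toeplitz matrix and right-hand side of size 2):
  Gamma_p = [[2.6565, -1.9254], [-1.9254, 2.6565]]
  r_p     = [-1.9254, 1.9692]
Written out:
  2.6565 phi_1 - 1.9254 phi_2 = -1.9254
  -1.9254 phi_1 + 2.6565 phi_2 = 1.9692
Solve by Cramer's rule:
  det = gamma(0)^2 - gamma(1)^2 = (2.6565)^2 - (-1.9254)^2 = 7.05699225 - 3.70716516 = 3.34982709
  phi_hat_1 = [gamma(1) gamma(0) - gamma(1) gamma(2)] / det = [(-1.9254)(2.6565) - (-1.9254)(1.9692)] / 3.34982709 = -1.32332742 / 3.34982709 = -0.395
  phi_hat_2 = [gamma(0) gamma(2) - gamma(1)^2] / det = [(2.6565)(1.9692) - (-1.9254)^2] / 3.34982709 = 1.52401464 / 3.34982709 = 0.455
So phi_hat = [-0.3950, 0.4550].
Therefore phi_hat_1 = -0.3950.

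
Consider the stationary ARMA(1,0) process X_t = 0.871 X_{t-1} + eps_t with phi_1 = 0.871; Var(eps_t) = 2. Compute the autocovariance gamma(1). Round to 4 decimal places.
\gamma(1) = 7.2175

Multiply the model equation by X_{t-k} and take expectations. With theta_0 = psi_0 = 1 and psi_j the MA(infinity) weights, this gives
  gamma(k) - sum_i phi_i gamma(k-i) = c_k,
  c_k = sigma^2 * sum_{j=k..q} theta_j psi_{j-k}   (c_k = 0 for k > q),
using gamma(-m) = gamma(m).
Pure AR (q = 0): c_0 = sigma^2 = 2, c_k = 0 for k >= 1.
Equations for k = 0 and k = 1 (AR order 1):
  gamma(0) = phi_1 gamma(1) + c_0
  gamma(1) = phi_1 gamma(0) + c_1
Substituting the second into the first: gamma(0) (1 - phi_1^2) = c_0 + phi_1 c_1, so
  gamma(0) = c_0 / (1 - phi_1^2) = 2 / (1 - (0.871)^2) = 2 / 0.241359 = 8.286412.
  gamma(1) = phi_1 gamma(0) = (0.871)(8.286412) = 7.217464.
Therefore gamma(1) = 7.2175 (to 4 decimal places).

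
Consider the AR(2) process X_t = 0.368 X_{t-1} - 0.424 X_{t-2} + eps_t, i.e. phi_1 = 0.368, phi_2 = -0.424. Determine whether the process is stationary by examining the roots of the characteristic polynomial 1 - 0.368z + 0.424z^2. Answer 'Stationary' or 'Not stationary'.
\text{Stationary}

The AR(p) characteristic polynomial is P(z) = 1 - 0.368z + 0.424z^2.
Stationarity requires all roots to lie outside the unit circle, i.e. |z| > 1 for every root.
Set 1 + (-0.368) z + (0.424) z^2 = 0, i.e. a z^2 + b z + c = 0 with a = 0.424, b = -0.368, c = 1.
Discriminant D = b^2 - 4ac = (-0.368)^2 - 4*(0.424)*1 = 0.135424 - (1.696) = -1.560576.
D < 0, so the roots are the complex-conjugate pair z = (-b +/- i sqrt(-D)) / (2a) = 0.434 +/- 1.4731i.
For a conjugate pair |z|^2 = z * conj(z) = (product of roots) = c/a = 1/(0.424) = 2.358491, so |z| = sqrt(2.358491) = 1.5357 for both roots.
Moduli of all roots: 1.5357, 1.5357.
All moduli strictly greater than 1? Yes.
Verdict: Stationary.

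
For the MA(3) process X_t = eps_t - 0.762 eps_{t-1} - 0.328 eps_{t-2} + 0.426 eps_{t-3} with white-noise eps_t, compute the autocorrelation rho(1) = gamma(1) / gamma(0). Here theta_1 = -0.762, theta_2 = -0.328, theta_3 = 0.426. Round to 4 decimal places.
\rho(1) = -0.3486

For an MA(q) process with theta_0 = 1, the autocovariance is
  gamma(k) = sigma^2 * sum_{i=0..q-k} theta_i * theta_{i+k},
and rho(k) = gamma(k) / gamma(0). Sigma^2 cancels.
  numerator   = (1)*(-0.762) + (-0.762)*(-0.328) + (-0.328)*(0.426) = -0.651792.
  denominator = (1)^2 + (-0.762)^2 + (-0.328)^2 + (0.426)^2 = 1.869704.
  rho(1) = -0.651792 / 1.869704 = -0.3486.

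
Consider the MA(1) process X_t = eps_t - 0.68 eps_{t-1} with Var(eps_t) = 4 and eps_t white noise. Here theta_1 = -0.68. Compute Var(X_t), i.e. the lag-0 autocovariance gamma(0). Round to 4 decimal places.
\gamma(0) = 5.8496

For an MA(q) process X_t = eps_t + sum_i theta_i eps_{t-i} with
Var(eps_t) = sigma^2, the variance is
  gamma(0) = sigma^2 * (1 + sum_i theta_i^2).
  sum_i theta_i^2 = (-0.68)^2 = 0.4624.
  gamma(0) = 4 * (1 + 0.4624) = 4 * 1.4624 = 5.8496.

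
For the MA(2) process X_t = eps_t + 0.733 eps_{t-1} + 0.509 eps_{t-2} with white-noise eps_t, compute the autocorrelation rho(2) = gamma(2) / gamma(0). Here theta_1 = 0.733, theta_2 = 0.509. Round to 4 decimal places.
\rho(2) = 0.2833

For an MA(q) process with theta_0 = 1, the autocovariance is
  gamma(k) = sigma^2 * sum_{i=0..q-k} theta_i * theta_{i+k},
and rho(k) = gamma(k) / gamma(0). Sigma^2 cancels.
  numerator   = (1)*(0.509) = 0.509.
  denominator = (1)^2 + (0.733)^2 + (0.509)^2 = 1.79637.
  rho(2) = 0.509 / 1.79637 = 0.2833.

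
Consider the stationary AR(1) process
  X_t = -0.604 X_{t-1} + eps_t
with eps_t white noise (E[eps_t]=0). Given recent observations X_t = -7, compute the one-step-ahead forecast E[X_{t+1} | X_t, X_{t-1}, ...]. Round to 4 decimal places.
E[X_{t+1} \mid \mathcal F_t] = 4.2280

For an AR(p) model X_t = c + sum_i phi_i X_{t-i} + eps_t, the
one-step-ahead conditional mean is
  E[X_{t+1} | X_t, ...] = c + sum_i phi_i X_{t+1-i}.
Substitute known values:
  E[X_{t+1} | ...] = (-0.604) * (-7)
                   = 4.2280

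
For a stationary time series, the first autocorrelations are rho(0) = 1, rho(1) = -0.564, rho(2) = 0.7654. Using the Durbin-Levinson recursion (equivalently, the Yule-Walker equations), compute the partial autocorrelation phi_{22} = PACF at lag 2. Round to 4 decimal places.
\phi_{22} = 0.6560

The PACF at lag k is phi_{kk}, the last component of the solution
to the Yule-Walker system G_k phi = r_k where
  (G_k)_{ij} = rho(|i - j|), (r_k)_i = rho(i), i,j = 1..k.
Equivalently, Durbin-Levinson gives phi_{kk} iteratively:
  phi_{11} = rho(1)
  phi_{kk} = [rho(k) - sum_{j=1..k-1} phi_{k-1,j} rho(k-j)]
            / [1 - sum_{j=1..k-1} phi_{k-1,j} rho(j)],
  phi_{k,j} = phi_{k-1,j} - phi_{kk} phi_{k-1,k-j},  j = 1..k-1.
Step k = 1:
  phi_11 = rho(1) = -0.564.
Step k = 2:
  phi_22 = [rho(2) - phi_11 rho(1)] / [1 - phi_11 rho(1)] = [0.7654 - (-0.564)(-0.564)] / [1 - (-0.564)(-0.564)]
         = 0.447304 / 0.681904 = 0.656.
Therefore phi_{22} = 0.6560.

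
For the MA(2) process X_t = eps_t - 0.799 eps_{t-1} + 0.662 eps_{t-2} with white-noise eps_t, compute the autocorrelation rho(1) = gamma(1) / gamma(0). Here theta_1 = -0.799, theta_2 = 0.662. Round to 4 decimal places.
\rho(1) = -0.6395

For an MA(q) process with theta_0 = 1, the autocovariance is
  gamma(k) = sigma^2 * sum_{i=0..q-k} theta_i * theta_{i+k},
and rho(k) = gamma(k) / gamma(0). Sigma^2 cancels.
  numerator   = (1)*(-0.799) + (-0.799)*(0.662) = -1.327938.
  denominator = (1)^2 + (-0.799)^2 + (0.662)^2 = 2.076645.
  rho(1) = -1.327938 / 2.076645 = -0.6395.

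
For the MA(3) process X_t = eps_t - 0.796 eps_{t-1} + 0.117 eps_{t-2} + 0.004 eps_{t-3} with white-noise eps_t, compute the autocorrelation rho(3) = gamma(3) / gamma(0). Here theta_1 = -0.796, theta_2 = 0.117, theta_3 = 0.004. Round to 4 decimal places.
\rho(3) = 0.0024

For an MA(q) process with theta_0 = 1, the autocovariance is
  gamma(k) = sigma^2 * sum_{i=0..q-k} theta_i * theta_{i+k},
and rho(k) = gamma(k) / gamma(0). Sigma^2 cancels.
  numerator   = (1)*(0.004) = 0.004.
  denominator = (1)^2 + (-0.796)^2 + (0.117)^2 + (0.004)^2 = 1.647321.
  rho(3) = 0.004 / 1.647321 = 0.0024.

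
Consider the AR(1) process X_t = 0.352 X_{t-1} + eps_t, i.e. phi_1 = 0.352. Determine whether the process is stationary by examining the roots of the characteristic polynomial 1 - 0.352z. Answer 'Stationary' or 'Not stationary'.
\text{Stationary}

The AR(p) characteristic polynomial is P(z) = 1 - 0.352z.
Stationarity requires all roots to lie outside the unit circle, i.e. |z| > 1 for every root.
This is linear in z: 1 + (-0.352) z = 0  =>  z = -1/(-0.352) = 2.840909,  |z| = 2.840909.
Moduli of all roots: 2.8409.
All moduli strictly greater than 1? Yes.
Verdict: Stationary.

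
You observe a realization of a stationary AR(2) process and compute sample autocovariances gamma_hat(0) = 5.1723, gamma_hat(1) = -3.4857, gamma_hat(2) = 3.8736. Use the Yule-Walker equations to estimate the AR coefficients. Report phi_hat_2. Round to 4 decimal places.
\hat\phi_{2} = 0.5400

The Yule-Walker equations for an AR(p) process read, in matrix form,
  Gamma_p phi = r_p,   with   (Gamma_p)_{ij} = gamma(|i - j|),
                       (r_p)_i = gamma(i),   i,j = 1..p.
Substitute the sample gammas (Toeplitz matrix and right-hand side of size 2):
  Gamma_p = [[5.1723, -3.4857], [-3.4857, 5.1723]]
  r_p     = [-3.4857, 3.8736]
Written out:
  5.1723 phi_1 - 3.4857 phi_2 = -3.4857
  -3.4857 phi_1 + 5.1723 phi_2 = 3.8736
Solve by Cramer's rule:
  det = gamma(0)^2 - gamma(1)^2 = (5.1723)^2 - (-3.4857)^2 = 26.75268729 - 12.15010449 = 14.6025828
  phi_hat_1 = [gamma(1) gamma(0) - gamma(1) gamma(2)] / det = [(-3.4857)(5.1723) - (-3.4857)(3.8736)] / 14.6025828 = -4.52687859 / 14.6025828 = -0.31
  phi_hat_2 = [gamma(0) gamma(2) - gamma(1)^2] / det = [(5.1723)(3.8736) - (-3.4857)^2] / 14.6025828 = 7.88531679 / 14.6025828 = 0.54
So phi_hat = [-0.3100, 0.5400].
Therefore phi_hat_2 = 0.5400.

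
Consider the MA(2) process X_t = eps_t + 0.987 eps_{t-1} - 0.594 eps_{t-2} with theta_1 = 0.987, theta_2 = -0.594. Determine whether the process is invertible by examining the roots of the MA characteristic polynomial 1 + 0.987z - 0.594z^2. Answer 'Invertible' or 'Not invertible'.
\text{Not invertible}

The MA(q) characteristic polynomial is P(z) = 1 + 0.987z - 0.594z^2.
Invertibility requires all roots to lie outside the unit circle, i.e. |z| > 1 for every root.
Set 1 + (0.987) z + (-0.594) z^2 = 0, i.e. a z^2 + b z + c = 0 with a = -0.594, b = 0.987, c = 1.
Discriminant D = b^2 - 4ac = (0.987)^2 - 4*(-0.594)*1 = 0.974169 - (-2.376) = 3.350169.
D >= 0, so the roots are real: z = (-b +/- sqrt(D)) / (2a) = (-0.987 +/- 1.830347) / (-1.188).
  z_1 = (-0.987 + 1.830347) / (-1.188) = -0.7099,   |z_1| = 0.7099.
  z_2 = (-0.987 - 1.830347) / (-1.188) = 2.3715,   |z_2| = 2.3715.
Moduli of all roots: 0.7099, 2.3715.
All moduli strictly greater than 1? No.
Verdict: Not invertible.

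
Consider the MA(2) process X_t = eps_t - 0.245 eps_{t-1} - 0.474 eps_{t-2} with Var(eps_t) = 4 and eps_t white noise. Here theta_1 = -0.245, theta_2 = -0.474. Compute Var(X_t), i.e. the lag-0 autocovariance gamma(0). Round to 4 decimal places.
\gamma(0) = 5.1388

For an MA(q) process X_t = eps_t + sum_i theta_i eps_{t-i} with
Var(eps_t) = sigma^2, the variance is
  gamma(0) = sigma^2 * (1 + sum_i theta_i^2).
  sum_i theta_i^2 = (-0.245)^2 + (-0.474)^2 = 0.060025 + 0.224676 = 0.284701.
  gamma(0) = 4 * (1 + 0.284701) = 4 * 1.284701 = 5.138804, which rounds to 5.1388.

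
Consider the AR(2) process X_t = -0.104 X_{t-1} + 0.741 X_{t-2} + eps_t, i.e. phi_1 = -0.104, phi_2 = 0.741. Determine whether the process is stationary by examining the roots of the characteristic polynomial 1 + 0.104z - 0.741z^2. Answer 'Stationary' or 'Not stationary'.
\text{Stationary}

The AR(p) characteristic polynomial is P(z) = 1 + 0.104z - 0.741z^2.
Stationarity requires all roots to lie outside the unit circle, i.e. |z| > 1 for every root.
Set 1 + (0.104) z + (-0.741) z^2 = 0, i.e. a z^2 + b z + c = 0 with a = -0.741, b = 0.104, c = 1.
Discriminant D = b^2 - 4ac = (0.104)^2 - 4*(-0.741)*1 = 0.010816 - (-2.964) = 2.974816.
D >= 0, so the roots are real: z = (-b +/- sqrt(D)) / (2a) = (-0.104 +/- 1.724765) / (-1.482).
  z_1 = (-0.104 + 1.724765) / (-1.482) = -1.0936,   |z_1| = 1.0936.
  z_2 = (-0.104 - 1.724765) / (-1.482) = 1.234,   |z_2| = 1.234.
Moduli of all roots: 1.0936, 1.2340.
All moduli strictly greater than 1? Yes.
Verdict: Stationary.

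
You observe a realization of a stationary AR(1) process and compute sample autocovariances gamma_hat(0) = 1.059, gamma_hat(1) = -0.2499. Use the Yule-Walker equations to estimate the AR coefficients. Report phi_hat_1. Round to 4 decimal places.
\hat\phi_{1} = -0.2360

The Yule-Walker equations for an AR(p) process read, in matrix form,
  Gamma_p phi = r_p,   with   (Gamma_p)_{ij} = gamma(|i - j|),
                       (r_p)_i = gamma(i),   i,j = 1..p.
Substitute the sample gammas (Toeplitz matrix and right-hand side of size 1):
  Gamma_p = [[1.059]]
  r_p     = [-0.2499]
With p = 1 this is the single equation gamma(0) phi_1 = gamma(1):
  phi_hat_1 = gamma(1) / gamma(0) = -0.2499 / 1.059 = -0.2360.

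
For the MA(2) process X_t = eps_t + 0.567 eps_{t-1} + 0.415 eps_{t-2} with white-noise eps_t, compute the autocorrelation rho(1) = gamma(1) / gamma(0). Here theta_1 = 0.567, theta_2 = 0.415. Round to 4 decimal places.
\rho(1) = 0.5371

For an MA(q) process with theta_0 = 1, the autocovariance is
  gamma(k) = sigma^2 * sum_{i=0..q-k} theta_i * theta_{i+k},
and rho(k) = gamma(k) / gamma(0). Sigma^2 cancels.
  numerator   = (1)*(0.567) + (0.567)*(0.415) = 0.802305.
  denominator = (1)^2 + (0.567)^2 + (0.415)^2 = 1.493714.
  rho(1) = 0.802305 / 1.493714 = 0.5371.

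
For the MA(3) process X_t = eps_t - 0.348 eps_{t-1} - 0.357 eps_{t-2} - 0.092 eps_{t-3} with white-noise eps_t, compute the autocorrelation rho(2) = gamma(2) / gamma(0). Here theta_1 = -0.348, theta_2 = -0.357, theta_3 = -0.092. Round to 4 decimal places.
\rho(2) = -0.2585

For an MA(q) process with theta_0 = 1, the autocovariance is
  gamma(k) = sigma^2 * sum_{i=0..q-k} theta_i * theta_{i+k},
and rho(k) = gamma(k) / gamma(0). Sigma^2 cancels.
  numerator   = (1)*(-0.357) + (-0.348)*(-0.092) = -0.324984.
  denominator = (1)^2 + (-0.348)^2 + (-0.357)^2 + (-0.092)^2 = 1.257017.
  rho(2) = -0.324984 / 1.257017 = -0.2585.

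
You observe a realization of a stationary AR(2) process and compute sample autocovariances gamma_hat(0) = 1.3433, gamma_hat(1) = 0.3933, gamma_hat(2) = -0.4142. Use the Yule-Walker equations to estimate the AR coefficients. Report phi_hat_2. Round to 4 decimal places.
\hat\phi_{2} = -0.4310

The Yule-Walker equations for an AR(p) process read, in matrix form,
  Gamma_p phi = r_p,   with   (Gamma_p)_{ij} = gamma(|i - j|),
                       (r_p)_i = gamma(i),   i,j = 1..p.
Substitute the sample gammas (Toeplitz matrix and right-hand side of size 2):
  Gamma_p = [[1.3433, 0.3933], [0.3933, 1.3433]]
  r_p     = [0.3933, -0.4142]
Written out:
  1.3433 phi_1 + 0.3933 phi_2 = 0.3933
  0.3933 phi_1 + 1.3433 phi_2 = -0.4142
Solve by Cramer's rule:
  det = gamma(0)^2 - gamma(1)^2 = (1.3433)^2 - (0.3933)^2 = 1.80445489 - 0.15468489 = 1.64977
  phi_hat_1 = [gamma(1) gamma(0) - gamma(1) gamma(2)] / det = [(0.3933)(1.3433) - (0.3933)(-0.4142)] / 1.64977 = 0.69122475 / 1.64977 = 0.419
  phi_hat_2 = [gamma(0) gamma(2) - gamma(1)^2] / det = [(1.3433)(-0.4142) - (0.3933)^2] / 1.64977 = -0.71107975 / 1.64977 = -0.431
So phi_hat = [0.4190, -0.4310].
Therefore phi_hat_2 = -0.4310.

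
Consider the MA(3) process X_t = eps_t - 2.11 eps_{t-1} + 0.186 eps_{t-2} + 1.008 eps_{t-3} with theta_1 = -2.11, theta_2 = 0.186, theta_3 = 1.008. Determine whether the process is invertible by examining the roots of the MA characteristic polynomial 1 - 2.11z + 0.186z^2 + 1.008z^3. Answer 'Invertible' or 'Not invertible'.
\text{Not invertible}

The MA(q) characteristic polynomial is P(z) = 1 - 2.11z + 0.186z^2 + 1.008z^3.
Invertibility requires all roots to lie outside the unit circle, i.e. |z| > 1 for every root.
Degree 3: look for a simple real root z0 first, then factor out (1 - z/z0) and solve the remaining quadratic.
Testing z0 = 0.625: P(0.625) = 1 + (-2.11)(0.625) + (0.186)(0.625)^2 + (1.008)(0.625)^3
  = 1 + (-1.31875) + (0.072656) + (0.246094) = 0.  So z_0 = 0.625 is a root, |z_0| = 0.625.
Divide out the factor (1 - 1.6 z) = (1 - z/z0) (since 1/z0 = 1.6):
  P(z) = (1 - 1.6 z)(1 + (-0.51) z + (-0.63) z^2)
  [check: z-coef -0.51 - (1.6) = -2.11; z^2-coef -0.63 - (1.6)(-0.51) = 0.186; z^3-coef -(1.6)(-0.63) = 1.008.]
Remaining roots from the quadratic factor 1 + (-0.51) z + (-0.63) z^2:
  Set 1 + (-0.51) z + (-0.63) z^2 = 0, i.e. a z^2 + b z + c = 0 with a = -0.63, b = -0.51, c = 1.
  Discriminant D = b^2 - 4ac = (-0.51)^2 - 4*(-0.63)*1 = 0.2601 - (-2.52) = 2.7801.
  D >= 0, so the roots are real: z = (-b +/- sqrt(D)) / (2a) = (0.51 +/- 1.667363) / (-1.26).
    z_1 = (0.51 + 1.667363) / (-1.26) = -1.7281,   |z_1| = 1.7281.
    z_2 = (0.51 - 1.667363) / (-1.26) = 0.9185,   |z_2| = 0.9185.
Moduli of all roots: 0.6250, 1.7281, 0.9185.
All moduli strictly greater than 1? No.
Verdict: Not invertible.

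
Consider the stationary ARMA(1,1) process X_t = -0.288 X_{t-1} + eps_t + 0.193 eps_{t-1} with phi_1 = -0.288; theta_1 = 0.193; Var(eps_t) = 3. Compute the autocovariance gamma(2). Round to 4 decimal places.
\gamma(2) = 0.0845

Multiply the model equation by X_{t-k} and take expectations. With theta_0 = psi_0 = 1 and psi_j the MA(infinity) weights, this gives
  gamma(k) - sum_i phi_i gamma(k-i) = c_k,
  c_k = sigma^2 * sum_{j=k..q} theta_j psi_{j-k}   (c_k = 0 for k > q),
using gamma(-m) = gamma(m).
psi-weights needed (psi_j = theta_j + sum_i phi_i psi_{j-i}):
  psi_1 = theta_1 + phi_1 = 0.193 + (-0.288) = -0.095
Right-hand sides:
  c_0 = sigma^2 (1 + theta_1 psi_1) = 3 * (1 + (0.193)(-0.095)) = 3 * 0.981665 = 2.944995
  c_1 = sigma^2 theta_1 = 3 * (0.193) = 0.579
  c_2 = 0
Equations for k = 0 and k = 1 (AR order 1):
  gamma(0) = phi_1 gamma(1) + c_0
  gamma(1) = phi_1 gamma(0) + c_1
Substituting the second into the first: gamma(0) (1 - phi_1^2) = c_0 + phi_1 c_1, so
  gamma(0) = (c_0 + phi_1 c_1) / (1 - phi_1^2) = (2.944995 + (-0.288)(0.579)) / (1 - (-0.288)^2) = 2.778243 / 0.917056 = 3.029524.
  gamma(1) = phi_1 gamma(0) + c_1 = (-0.288)(3.029524) + (0.579) = -0.293503.
For k = 2 (> q): gamma(2) = phi_1 gamma(1) = (-0.288)(-0.293503) = 0.084529.
Therefore gamma(2) = 0.0845 (to 4 decimal places).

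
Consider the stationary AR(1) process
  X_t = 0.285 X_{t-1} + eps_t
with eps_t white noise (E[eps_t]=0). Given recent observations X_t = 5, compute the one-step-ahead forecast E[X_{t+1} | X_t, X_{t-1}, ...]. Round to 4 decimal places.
E[X_{t+1} \mid \mathcal F_t] = 1.4250

For an AR(p) model X_t = c + sum_i phi_i X_{t-i} + eps_t, the
one-step-ahead conditional mean is
  E[X_{t+1} | X_t, ...] = c + sum_i phi_i X_{t+1-i}.
Substitute known values:
  E[X_{t+1} | ...] = (0.285) * (5)
                   = 1.4250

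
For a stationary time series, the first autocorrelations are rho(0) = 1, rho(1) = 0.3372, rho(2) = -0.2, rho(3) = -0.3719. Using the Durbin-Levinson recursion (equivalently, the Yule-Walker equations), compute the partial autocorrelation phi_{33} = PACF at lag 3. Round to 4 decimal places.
\phi_{33} = -0.2080

The PACF at lag k is phi_{kk}, the last component of the solution
to the Yule-Walker system G_k phi = r_k where
  (G_k)_{ij} = rho(|i - j|), (r_k)_i = rho(i), i,j = 1..k.
Equivalently, Durbin-Levinson gives phi_{kk} iteratively:
  phi_{11} = rho(1)
  phi_{kk} = [rho(k) - sum_{j=1..k-1} phi_{k-1,j} rho(k-j)]
            / [1 - sum_{j=1..k-1} phi_{k-1,j} rho(j)],
  phi_{k,j} = phi_{k-1,j} - phi_{kk} phi_{k-1,k-j},  j = 1..k-1.
Step k = 1:
  phi_11 = rho(1) = 0.3372.
Step k = 2:
  phi_22 = [rho(2) - phi_11 rho(1)] / [1 - phi_11 rho(1)] = [-0.2 - (0.3372)(0.3372)] / [1 - (0.3372)(0.3372)]
         = -0.31370384 / 0.88629616 = -0.353949.
  Update: phi_21 = phi_11 - phi_22 phi_11 = 0.3372 - (-0.353949)(0.3372) = 0.456552.
Step k = 3:
  phi_33 = [rho(3) - phi_21 rho(2) - phi_22 rho(1)] / [1 - phi_21 rho(1) - phi_22 rho(2)]
    numerator   = -0.3719 - (0.456552)(-0.2) - (-0.353949)(0.3372) = -0.16123799
    denominator = 1 - (0.456552)(0.3372) - (-0.353949)(-0.2) = 0.77526093
  phi_33 = -0.16123799 / 0.77526093 = -0.208.
Therefore phi_{33} = -0.2080.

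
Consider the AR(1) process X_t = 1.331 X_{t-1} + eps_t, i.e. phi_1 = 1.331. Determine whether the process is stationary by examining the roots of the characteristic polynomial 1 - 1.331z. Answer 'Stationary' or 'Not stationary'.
\text{Not stationary}

The AR(p) characteristic polynomial is P(z) = 1 - 1.331z.
Stationarity requires all roots to lie outside the unit circle, i.e. |z| > 1 for every root.
This is linear in z: 1 + (-1.331) z = 0  =>  z = -1/(-1.331) = 0.751315,  |z| = 0.751315.
Moduli of all roots: 0.7513.
All moduli strictly greater than 1? No.
Verdict: Not stationary.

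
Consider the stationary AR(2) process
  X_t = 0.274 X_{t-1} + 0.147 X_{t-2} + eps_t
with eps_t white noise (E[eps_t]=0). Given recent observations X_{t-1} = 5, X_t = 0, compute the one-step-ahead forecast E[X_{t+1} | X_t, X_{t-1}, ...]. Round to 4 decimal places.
E[X_{t+1} \mid \mathcal F_t] = 0.7350

For an AR(p) model X_t = c + sum_i phi_i X_{t-i} + eps_t, the
one-step-ahead conditional mean is
  E[X_{t+1} | X_t, ...] = c + sum_i phi_i X_{t+1-i}.
Substitute known values:
  E[X_{t+1} | ...] = (0.274) * (0) + (0.147) * (5)
                   = 0.7350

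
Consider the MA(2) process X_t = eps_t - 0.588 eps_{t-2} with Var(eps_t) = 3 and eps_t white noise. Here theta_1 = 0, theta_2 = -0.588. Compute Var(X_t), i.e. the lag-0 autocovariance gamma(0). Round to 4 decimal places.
\gamma(0) = 4.0372

For an MA(q) process X_t = eps_t + sum_i theta_i eps_{t-i} with
Var(eps_t) = sigma^2, the variance is
  gamma(0) = sigma^2 * (1 + sum_i theta_i^2).
  sum_i theta_i^2 = (0)^2 + (-0.588)^2 = 0 + 0.345744 = 0.345744.
  gamma(0) = 3 * (1 + 0.345744) = 3 * 1.345744 = 4.037232, which rounds to 4.0372.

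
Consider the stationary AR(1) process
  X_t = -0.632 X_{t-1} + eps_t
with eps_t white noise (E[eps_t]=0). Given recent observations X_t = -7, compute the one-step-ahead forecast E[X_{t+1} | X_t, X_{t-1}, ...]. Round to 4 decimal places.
E[X_{t+1} \mid \mathcal F_t] = 4.4240

For an AR(p) model X_t = c + sum_i phi_i X_{t-i} + eps_t, the
one-step-ahead conditional mean is
  E[X_{t+1} | X_t, ...] = c + sum_i phi_i X_{t+1-i}.
Substitute known values:
  E[X_{t+1} | ...] = (-0.632) * (-7)
                   = 4.4240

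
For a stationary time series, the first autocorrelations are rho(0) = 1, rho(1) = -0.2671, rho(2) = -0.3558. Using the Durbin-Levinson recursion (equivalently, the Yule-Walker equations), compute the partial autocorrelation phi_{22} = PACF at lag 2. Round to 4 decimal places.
\phi_{22} = -0.4600

The PACF at lag k is phi_{kk}, the last component of the solution
to the Yule-Walker system G_k phi = r_k where
  (G_k)_{ij} = rho(|i - j|), (r_k)_i = rho(i), i,j = 1..k.
Equivalently, Durbin-Levinson gives phi_{kk} iteratively:
  phi_{11} = rho(1)
  phi_{kk} = [rho(k) - sum_{j=1..k-1} phi_{k-1,j} rho(k-j)]
            / [1 - sum_{j=1..k-1} phi_{k-1,j} rho(j)],
  phi_{k,j} = phi_{k-1,j} - phi_{kk} phi_{k-1,k-j},  j = 1..k-1.
Step k = 1:
  phi_11 = rho(1) = -0.2671.
Step k = 2:
  phi_22 = [rho(2) - phi_11 rho(1)] / [1 - phi_11 rho(1)] = [-0.3558 - (-0.2671)(-0.2671)] / [1 - (-0.2671)(-0.2671)]
         = -0.42714241 / 0.92865759 = -0.46.
Therefore phi_{22} = -0.4600.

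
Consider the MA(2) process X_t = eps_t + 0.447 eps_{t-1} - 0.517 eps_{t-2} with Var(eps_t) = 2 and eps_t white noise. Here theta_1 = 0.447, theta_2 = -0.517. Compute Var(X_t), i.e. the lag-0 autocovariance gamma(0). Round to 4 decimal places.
\gamma(0) = 2.9342

For an MA(q) process X_t = eps_t + sum_i theta_i eps_{t-i} with
Var(eps_t) = sigma^2, the variance is
  gamma(0) = sigma^2 * (1 + sum_i theta_i^2).
  sum_i theta_i^2 = (0.447)^2 + (-0.517)^2 = 0.199809 + 0.267289 = 0.467098.
  gamma(0) = 2 * (1 + 0.467098) = 2 * 1.467098 = 2.934196, which rounds to 2.9342.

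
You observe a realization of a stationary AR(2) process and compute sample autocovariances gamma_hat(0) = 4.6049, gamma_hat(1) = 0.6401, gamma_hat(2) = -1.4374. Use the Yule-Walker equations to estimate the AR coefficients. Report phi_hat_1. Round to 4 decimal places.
\hat\phi_{1} = 0.1860

The Yule-Walker equations for an AR(p) process read, in matrix form,
  Gamma_p phi = r_p,   with   (Gamma_p)_{ij} = gamma(|i - j|),
                       (r_p)_i = gamma(i),   i,j = 1..p.
Substitute the sample gammas (Toeplitz matrix and right-hand side of size 2):
  Gamma_p = [[4.6049, 0.6401], [0.6401, 4.6049]]
  r_p     = [0.6401, -1.4374]
Written out:
  4.6049 phi_1 + 0.6401 phi_2 = 0.6401
  0.6401 phi_1 + 4.6049 phi_2 = -1.4374
Solve by Cramer's rule:
  det = gamma(0)^2 - gamma(1)^2 = (4.6049)^2 - (0.6401)^2 = 21.20510401 - 0.40972801 = 20.795376
  phi_hat_1 = [gamma(1) gamma(0) - gamma(1) gamma(2)] / det = [(0.6401)(4.6049) - (0.6401)(-1.4374)] / 20.795376 = 3.86767623 / 20.795376 = 0.186
  phi_hat_2 = [gamma(0) gamma(2) - gamma(1)^2] / det = [(4.6049)(-1.4374) - (0.6401)^2] / 20.795376 = -7.02881127 / 20.795376 = -0.338
So phi_hat = [0.1860, -0.3380].
Therefore phi_hat_1 = 0.1860.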